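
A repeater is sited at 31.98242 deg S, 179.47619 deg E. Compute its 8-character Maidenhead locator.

RF98ra74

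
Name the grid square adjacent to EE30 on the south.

Latitude square 0; −1 → -1, wraps to 9, carry into field.
Latitude field E = 4; −1 → 3 = D.
The longitude characters are unchanged.

ED39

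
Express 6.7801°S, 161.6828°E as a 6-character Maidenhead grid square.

Offset from 180°W / 90°S: lon 341.6828°, lat 83.2199°.
Field: 341.6828/20 → 17 → R, 83.2199/10 → 8 → I; chars RI.
Square: 1.6828/2 → 0, 3.2199/1 → 3; chars 03.
Subsquare: 1.6828/0.0833333 → 20 → u, 0.2199/0.0416667 → 5 → f; chars uf.

RI03uf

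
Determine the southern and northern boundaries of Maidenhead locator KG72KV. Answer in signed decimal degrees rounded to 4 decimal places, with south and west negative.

-27.1250, -27.0833

Field K=10, G=6: +10·20° lon, +6·10° lat → SW at lon 20°, lat -30°.
Square 7, 2: +7·2° lon, +2·1° lat → SW at lon 34°, lat -28°.
Subsquare k=10, v=21: +10·0.0833333° lon, +21·0.0416667° lat → SW at lon 34.8333°, lat -27.125°.
Cell spans 0.0833333° lon × 0.0416667° lat.
south -27.1250, north -27.0833.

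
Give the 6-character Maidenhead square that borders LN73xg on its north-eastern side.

Longitude subsquare x = 23; +1 → 24, wraps to 0 = a, carry into square.
Longitude square 7; +1 → 8.
Latitude subsquare g = 6; +1 → 7 = h.

LN83ah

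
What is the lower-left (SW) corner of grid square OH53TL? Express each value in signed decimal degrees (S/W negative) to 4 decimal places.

Field O=14, H=7: +14·20° lon, +7·10° lat → SW at lon 100°, lat -20°.
Square 5, 3: +5·2° lon, +3·1° lat → SW at lon 110°, lat -17°.
Subsquare t=19, l=11: +19·0.0833333° lon, +11·0.0416667° lat → SW at lon 111.583°, lat -16.5417°.
latitude -16.5417, longitude 111.5833.

-16.5417, 111.5833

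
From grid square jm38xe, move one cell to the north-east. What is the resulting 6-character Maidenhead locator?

JM48af

Longitude subsquare x = 23; +1 → 24, wraps to 0 = a, carry into square.
Longitude square 3; +1 → 4.
Latitude subsquare e = 4; +1 → 5 = f.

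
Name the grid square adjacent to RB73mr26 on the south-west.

RB73mr15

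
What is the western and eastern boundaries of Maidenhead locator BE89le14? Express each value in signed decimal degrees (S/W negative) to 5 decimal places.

-143.07500, -143.06667

Field B=1, E=4: +1·20° lon, +4·10° lat → SW at lon -160°, lat -50°.
Square 8, 9: +8·2° lon, +9·1° lat → SW at lon -144°, lat -41°.
Subsquare l=11, e=4: +11·0.0833333° lon, +4·0.0416667° lat → SW at lon -143.083°, lat -40.8333°.
Extended square 1, 4: +1·0.00833333° lon, +4·0.00416667° lat → SW at lon -143.075°, lat -40.8167°.
Cell spans 0.00833333° lon × 0.00416667° lat.
west -143.07500, east -143.06667.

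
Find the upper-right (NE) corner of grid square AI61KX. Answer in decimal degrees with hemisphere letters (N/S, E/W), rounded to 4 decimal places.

Field A=0, I=8: +0·20° lon, +8·10° lat → SW at lon -180°, lat -10°.
Square 6, 1: +6·2° lon, +1·1° lat → SW at lon -168°, lat -9°.
Subsquare k=10, x=23: +10·0.0833333° lon, +23·0.0416667° lat → SW at lon -167.167°, lat -8.04167°.
Cell spans 0.0833333° lon × 0.0416667° lat. NE corner is SW corner plus one full cell.
latitude 8.0000° S, longitude 167.0833° W.

8.0000° S, 167.0833° W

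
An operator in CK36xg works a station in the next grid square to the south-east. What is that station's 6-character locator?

Longitude subsquare x = 23; +1 → 24, wraps to 0 = a, carry into square.
Longitude square 3; +1 → 4.
Latitude subsquare g = 6; −1 → 5 = f.

CK46af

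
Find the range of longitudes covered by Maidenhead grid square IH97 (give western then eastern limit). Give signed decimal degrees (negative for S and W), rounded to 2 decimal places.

Field I=8, H=7: +8·20° lon, +7·10° lat → SW at lon -20°, lat -20°.
Square 9, 7: +9·2° lon, +7·1° lat → SW at lon -2°, lat -13°.
Cell spans 2° lon × 1° lat.
west -2.00, east 0.00.

-2.00, 0.00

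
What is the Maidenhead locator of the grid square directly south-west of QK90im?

Longitude subsquare i = 8; −1 → 7 = h.
Latitude subsquare m = 12; −1 → 11 = l.

QK90hl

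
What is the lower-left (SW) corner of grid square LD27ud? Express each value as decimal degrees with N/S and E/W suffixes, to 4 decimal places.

52.8750° S, 45.6667° E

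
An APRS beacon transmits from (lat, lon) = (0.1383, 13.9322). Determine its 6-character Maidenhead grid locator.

Add 180° to longitude and 90° to latitude: 193.9322, 90.1383.
Field: lon ⌊193.9322/20⌋ = 9 → J; lat ⌊90.1383/10⌋ = 9 → J.
Square: lon ⌊13.9322/2⌋ = 6; lat ⌊0.1383/1⌋ = 0.
Subsquare: lon ⌊1.9322/0.0833333⌋ = 23 → x; lat ⌊0.1383/0.0416667⌋ = 3 → d.

JJ60xd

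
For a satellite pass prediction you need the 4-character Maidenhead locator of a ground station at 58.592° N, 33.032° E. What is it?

Offset from 180°W / 90°S: lon 213.03°, lat 148.59°.
Field: 213.03/20 → 10 → K, 148.59/10 → 14 → O; chars KO.
Square: 13.03/2 → 6, 8.59/1 → 8; chars 68.

KO68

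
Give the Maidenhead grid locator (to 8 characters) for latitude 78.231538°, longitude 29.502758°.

Add 180° to longitude and 90° to latitude: 209.50276, 168.23154.
Field: 209.50276/20 → 10 → K, 168.23154/10 → 16 → Q; chars KQ.
Square: 9.50276/2 → 4, 8.23154/1 → 8; chars 48.
Subsquare: 1.50276/0.0833333 → 18 → s, 0.23154/0.0416667 → 5 → f; chars sf.
Extended square: 0.00276/0.00833333 → 0, 0.02320/0.00416667 → 5; chars 05.

KQ48sf05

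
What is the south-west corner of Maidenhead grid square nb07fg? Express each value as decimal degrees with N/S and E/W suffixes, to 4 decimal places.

Field N=13, B=1: +13·20° lon, +1·10° lat → SW at lon 80°, lat -80°.
Square 0, 7: +0·2° lon, +7·1° lat → SW at lon 80°, lat -73°.
Subsquare f=5, g=6: +5·0.0833333° lon, +6·0.0416667° lat → SW at lon 80.4167°, lat -72.75°.
latitude 72.7500° S, longitude 80.4167° E.

72.7500° S, 80.4167° E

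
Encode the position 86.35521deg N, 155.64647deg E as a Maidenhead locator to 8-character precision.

QR76ti75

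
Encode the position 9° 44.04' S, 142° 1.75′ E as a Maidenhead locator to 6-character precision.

QI10ag

Shift to the Maidenhead origin (180°W, 90°S): lon 322.0292, lat 80.2660.
Field: 322.0292/20 → 16 → Q, 80.2660/10 → 8 → I; chars QI.
Square: 2.0292/2 → 1, 0.2660/1 → 0; chars 10.
Subsquare: 0.0292/0.0833333 → 0 → a, 0.2660/0.0416667 → 6 → g; chars ag.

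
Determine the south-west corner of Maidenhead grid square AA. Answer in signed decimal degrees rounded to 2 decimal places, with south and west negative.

-90.00, -180.00

Field A=0, A=0: +0·20° lon, +0·10° lat → SW at lon -180°, lat -90°.
latitude -90.00, longitude -180.00.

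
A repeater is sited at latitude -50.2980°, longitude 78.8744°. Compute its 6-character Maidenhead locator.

MD99kq

Shift to the Maidenhead origin (180°W, 90°S): lon 258.8744, lat 39.7020.
Field (20°×10°, letters A–R): lon ⌊258.8744/20⌋ = 12 → M; lat ⌊39.7020/10⌋ = 3 → D.
Square (2°×1°, digits 0–9): lon ⌊18.8744/2⌋ = 9; lat ⌊9.7020/1⌋ = 9.
Subsquare (5′×2.5′, letters a–x): lon ⌊0.8744/0.0833333⌋ = 10 → k; lat ⌊0.7020/0.0416667⌋ = 16 → q.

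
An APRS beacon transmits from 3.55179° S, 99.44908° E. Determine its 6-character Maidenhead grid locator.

Shift to the Maidenhead origin (180°W, 90°S): lon 279.4491, lat 86.4482.
Field: lon ⌊279.4491/20⌋ = 13 → N; lat ⌊86.4482/10⌋ = 8 → I.
Square: lon ⌊19.4491/2⌋ = 9; lat ⌊6.4482/1⌋ = 6.
Subsquare: lon ⌊1.4491/0.0833333⌋ = 17 → r; lat ⌊0.4482/0.0416667⌋ = 10 → k.

NI96rk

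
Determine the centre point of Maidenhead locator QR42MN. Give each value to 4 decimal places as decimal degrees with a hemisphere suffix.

82.5625° N, 149.0417° E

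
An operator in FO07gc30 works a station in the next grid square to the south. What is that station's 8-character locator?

Latitude extended square 0; −1 → -1, wraps to 9, carry into subsquare.
Latitude subsquare c = 2; −1 → 1 = b.
The longitude characters are unchanged.

FO07gb39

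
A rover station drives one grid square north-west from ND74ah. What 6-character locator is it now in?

Longitude subsquare a = 0; −1 → -1, wraps to 23 = x, carry into square.
Longitude square 7; −1 → 6.
Latitude subsquare h = 7; +1 → 8 = i.

ND64xi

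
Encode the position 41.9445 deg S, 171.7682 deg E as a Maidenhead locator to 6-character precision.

RE58vb

Shift to the Maidenhead origin (180°W, 90°S): lon 351.7682, lat 48.0555.
Field: 351.7682/20 → 17 → R, 48.0555/10 → 4 → E; chars RE.
Square: 11.7682/2 → 5, 8.0555/1 → 8; chars 58.
Subsquare: 1.7682/0.0833333 → 21 → v, 0.0555/0.0416667 → 1 → b; chars vb.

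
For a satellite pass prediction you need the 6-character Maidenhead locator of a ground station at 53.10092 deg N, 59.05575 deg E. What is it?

Shift to the Maidenhead origin (180°W, 90°S): lon 239.0557, lat 143.1009.
Field: 239.0557/20 → 11 → L, 143.1009/10 → 14 → O; chars LO.
Square: 19.0557/2 → 9, 3.1009/1 → 3; chars 93.
Subsquare: 1.0557/0.0833333 → 12 → m, 0.1009/0.0416667 → 2 → c; chars mc.

LO93mc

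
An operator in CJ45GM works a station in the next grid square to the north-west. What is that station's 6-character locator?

Longitude subsquare g = 6; −1 → 5 = f.
Latitude subsquare m = 12; +1 → 13 = n.

CJ45fn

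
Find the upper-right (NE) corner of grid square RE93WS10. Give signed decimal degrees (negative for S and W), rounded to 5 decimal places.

Field R=17, E=4: +17·20° lon, +4·10° lat → SW at lon 160°, lat -50°.
Square 9, 3: +9·2° lon, +3·1° lat → SW at lon 178°, lat -47°.
Subsquare w=22, s=18: +22·0.0833333° lon, +18·0.0416667° lat → SW at lon 179.833°, lat -46.25°.
Extended square 1, 0: +1·0.00833333° lon, +0·0.00416667° lat → SW at lon 179.842°, lat -46.25°.
Cell spans 0.00833333° lon × 0.00416667° lat. NE corner is SW corner plus one full cell.
latitude -46.24583, longitude 179.85000.

-46.24583, 179.85000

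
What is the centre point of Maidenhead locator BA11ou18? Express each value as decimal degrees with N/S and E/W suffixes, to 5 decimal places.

88.13125° S, 156.82083° W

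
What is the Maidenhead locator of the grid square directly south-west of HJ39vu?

Longitude subsquare v = 21; −1 → 20 = u.
Latitude subsquare u = 20; −1 → 19 = t.

HJ39ut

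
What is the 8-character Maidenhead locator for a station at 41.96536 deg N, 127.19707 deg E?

PN31ox31

Add 180° to longitude and 90° to latitude: 307.19707, 131.96536.
Field: 307.19707/20 → 15 → P, 131.96536/10 → 13 → N; chars PN.
Square: 7.19707/2 → 3, 1.96536/1 → 1; chars 31.
Subsquare: 1.19707/0.0833333 → 14 → o, 0.96536/0.0416667 → 23 → x; chars ox.
Extended square: 0.03040/0.00833333 → 3, 0.00703/0.00416667 → 1; chars 31.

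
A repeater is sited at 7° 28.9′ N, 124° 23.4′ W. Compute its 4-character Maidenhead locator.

CJ77

Offset from 180°W / 90°S: lon 55.61°, lat 97.48°.
Field (20°×10°, letters A–R): lon ⌊55.61/20⌋ = 2 → C; lat ⌊97.48/10⌋ = 9 → J.
Square (2°×1°, digits 0–9): lon ⌊15.61/2⌋ = 7; lat ⌊7.48/1⌋ = 7.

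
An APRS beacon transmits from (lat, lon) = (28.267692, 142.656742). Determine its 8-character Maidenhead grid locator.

QL18hg84

Add 180° to longitude and 90° to latitude: 322.65674, 118.26769.
Field: 322.65674/20 → 16 → Q, 118.26769/10 → 11 → L; chars QL.
Square: 2.65674/2 → 1, 8.26769/1 → 8; chars 18.
Subsquare: 0.65674/0.0833333 → 7 → h, 0.26769/0.0416667 → 6 → g; chars hg.
Extended square: 0.07341/0.00833333 → 8, 0.01769/0.00416667 → 4; chars 84.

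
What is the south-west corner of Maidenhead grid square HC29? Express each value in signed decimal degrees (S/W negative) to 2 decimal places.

-61.00, -36.00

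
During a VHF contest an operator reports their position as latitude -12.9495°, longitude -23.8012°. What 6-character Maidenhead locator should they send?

HH87cb

Offset from 180°W / 90°S: lon 156.1988°, lat 77.0505°.
Field (20°×10°, letters A–R): lon ⌊156.1988/20⌋ = 7 → H; lat ⌊77.0505/10⌋ = 7 → H.
Square (2°×1°, digits 0–9): lon ⌊16.1988/2⌋ = 8; lat ⌊7.0505/1⌋ = 7.
Subsquare (5′×2.5′, letters a–x): lon ⌊0.1988/0.0833333⌋ = 2 → c; lat ⌊0.0505/0.0416667⌋ = 1 → b.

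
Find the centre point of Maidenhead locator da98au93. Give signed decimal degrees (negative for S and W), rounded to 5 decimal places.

Field D=3, A=0: +3·20° lon, +0·10° lat → SW at lon -120°, lat -90°.
Square 9, 8: +9·2° lon, +8·1° lat → SW at lon -102°, lat -82°.
Subsquare a=0, u=20: +0·0.0833333° lon, +20·0.0416667° lat → SW at lon -102°, lat -81.1667°.
Extended square 9, 3: +9·0.00833333° lon, +3·0.00416667° lat → SW at lon -101.925°, lat -81.1542°.
Cell spans 0.00833333° lon × 0.00416667° lat. Centre is SW corner plus half of each.
latitude -81.15208, longitude -101.92083.

-81.15208, -101.92083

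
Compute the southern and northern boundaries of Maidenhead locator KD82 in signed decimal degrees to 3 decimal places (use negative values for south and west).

Field K=10, D=3: +10·20° lon, +3·10° lat → SW at lon 20°, lat -60°.
Square 8, 2: +8·2° lon, +2·1° lat → SW at lon 36°, lat -58°.
Cell spans 2° lon × 1° lat.
south -58.000, north -57.000.

-58.000, -57.000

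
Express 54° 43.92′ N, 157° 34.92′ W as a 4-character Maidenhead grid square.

BO14

Add 180° to longitude and 90° to latitude: 22.42, 144.73.
Field (20°×10°, letters A–R): 22.42/20 → 1 → B, 144.73/10 → 14 → O; chars BO.
Square (2°×1°, digits 0–9): 2.42/2 → 1, 4.73/1 → 4; chars 14.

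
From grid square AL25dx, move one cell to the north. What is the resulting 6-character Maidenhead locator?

AL26da

Latitude subsquare x = 23; +1 → 24, wraps to 0 = a, carry into square.
Latitude square 5; +1 → 6.
The longitude characters are unchanged.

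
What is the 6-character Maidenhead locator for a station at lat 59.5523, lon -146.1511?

Add 180° to longitude and 90° to latitude: 33.8489, 149.5523.
Field: 33.8489/20 → 1 → B, 149.5523/10 → 14 → O; chars BO.
Square: 13.8489/2 → 6, 9.5523/1 → 9; chars 69.
Subsquare: 1.8489/0.0833333 → 22 → w, 0.5523/0.0416667 → 13 → n; chars wn.

BO69wn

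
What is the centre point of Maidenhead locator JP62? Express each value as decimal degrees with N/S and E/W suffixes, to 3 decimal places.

Field J=9, P=15: +9·20° lon, +15·10° lat → SW at lon 0°, lat 60°.
Square 6, 2: +6·2° lon, +2·1° lat → SW at lon 12°, lat 62°.
Cell spans 2° lon × 1° lat. Centre is SW corner plus half of each.
latitude 62.500° N, longitude 13.000° E.

62.500° N, 13.000° E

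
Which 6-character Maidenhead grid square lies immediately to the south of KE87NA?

Latitude subsquare a = 0; −1 → -1, wraps to 23 = x, carry into square.
Latitude square 7; −1 → 6.
The longitude characters are unchanged.

KE86nx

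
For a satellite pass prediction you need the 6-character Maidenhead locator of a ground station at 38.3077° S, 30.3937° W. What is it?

Shift to the Maidenhead origin (180°W, 90°S): lon 149.6063, lat 51.6923.
Field (20°×10°, letters A–R): lon ⌊149.6063/20⌋ = 7 → H; lat ⌊51.6923/10⌋ = 5 → F.
Square (2°×1°, digits 0–9): lon ⌊9.6063/2⌋ = 4; lat ⌊1.6923/1⌋ = 1.
Subsquare (5′×2.5′, letters a–x): lon ⌊1.6063/0.0833333⌋ = 19 → t; lat ⌊0.6923/0.0416667⌋ = 16 → q.

HF41tq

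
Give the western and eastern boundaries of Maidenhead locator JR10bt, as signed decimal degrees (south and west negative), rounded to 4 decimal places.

Field J=9, R=17: +9·20° lon, +17·10° lat → SW at lon 0°, lat 80°.
Square 1, 0: +1·2° lon, +0·1° lat → SW at lon 2°, lat 80°.
Subsquare b=1, t=19: +1·0.0833333° lon, +19·0.0416667° lat → SW at lon 2.08333°, lat 80.7917°.
Cell spans 0.0833333° lon × 0.0416667° lat.
west 2.0833, east 2.1667.

2.0833, 2.1667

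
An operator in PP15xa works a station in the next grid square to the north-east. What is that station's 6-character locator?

Longitude subsquare x = 23; +1 → 24, wraps to 0 = a, carry into square.
Longitude square 1; +1 → 2.
Latitude subsquare a = 0; +1 → 1 = b.

PP25ab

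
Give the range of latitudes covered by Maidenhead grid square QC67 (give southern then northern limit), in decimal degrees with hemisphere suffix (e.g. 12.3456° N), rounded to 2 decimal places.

Field Q=16, C=2: +16·20° lon, +2·10° lat → SW at lon 140°, lat -70°.
Square 6, 7: +6·2° lon, +7·1° lat → SW at lon 152°, lat -63°.
Cell spans 2° lon × 1° lat.
south 63.00° S, north 62.00° S.

63.00° S, 62.00° S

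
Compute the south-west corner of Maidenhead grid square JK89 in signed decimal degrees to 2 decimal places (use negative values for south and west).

Field J=9, K=10: +9·20° lon, +10·10° lat → SW at lon 0°, lat 10°.
Square 8, 9: +8·2° lon, +9·1° lat → SW at lon 16°, lat 19°.
latitude 19.00, longitude 16.00.

19.00, 16.00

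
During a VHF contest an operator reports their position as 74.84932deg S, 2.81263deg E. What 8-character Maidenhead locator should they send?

Add 180° to longitude and 90° to latitude: 182.81263, 15.15068.
Field: lon ⌊182.81263/20⌋ = 9 → J; lat ⌊15.15068/10⌋ = 1 → B.
Square: lon ⌊2.81263/2⌋ = 1; lat ⌊5.15068/1⌋ = 5.
Subsquare: lon ⌊0.81263/0.0833333⌋ = 9 → j; lat ⌊0.15068/0.0416667⌋ = 3 → d.
Extended square: lon ⌊0.06263/0.00833333⌋ = 7; lat ⌊0.02568/0.00416667⌋ = 6.

JB15jd76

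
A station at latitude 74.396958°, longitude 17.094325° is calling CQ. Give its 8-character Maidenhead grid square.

JQ84nj15

Shift to the Maidenhead origin (180°W, 90°S): lon 197.09432, lat 164.39696.
Field: lon ⌊197.09432/20⌋ = 9 → J; lat ⌊164.39696/10⌋ = 16 → Q.
Square: lon ⌊17.09432/2⌋ = 8; lat ⌊4.39696/1⌋ = 4.
Subsquare: lon ⌊1.09432/0.0833333⌋ = 13 → n; lat ⌊0.39696/0.0416667⌋ = 9 → j.
Extended square: lon ⌊0.01099/0.00833333⌋ = 1; lat ⌊0.02196/0.00416667⌋ = 5.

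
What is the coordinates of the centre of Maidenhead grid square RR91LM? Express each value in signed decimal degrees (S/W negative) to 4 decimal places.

81.5208, 178.9583

Field R=17, R=17: +17·20° lon, +17·10° lat → SW at lon 160°, lat 80°.
Square 9, 1: +9·2° lon, +1·1° lat → SW at lon 178°, lat 81°.
Subsquare l=11, m=12: +11·0.0833333° lon, +12·0.0416667° lat → SW at lon 178.917°, lat 81.5°.
Cell spans 0.0833333° lon × 0.0416667° lat. Centre is SW corner plus half of each.
latitude 81.5208, longitude 178.9583.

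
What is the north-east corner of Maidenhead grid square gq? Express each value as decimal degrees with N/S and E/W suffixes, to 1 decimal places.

80.0° N, 40.0° W

Field G=6, Q=16: +6·20° lon, +16·10° lat → SW at lon -60°, lat 70°.
Cell spans 20° lon × 10° lat. NE corner is SW corner plus one full cell.
latitude 80.0° N, longitude 40.0° W.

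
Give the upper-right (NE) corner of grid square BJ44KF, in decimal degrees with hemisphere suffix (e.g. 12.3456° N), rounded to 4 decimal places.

4.2500° N, 151.0833° W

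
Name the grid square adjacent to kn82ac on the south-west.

KN72xb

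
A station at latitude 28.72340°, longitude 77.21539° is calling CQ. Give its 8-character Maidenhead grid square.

Offset from 180°W / 90°S: lon 257.21539°, lat 118.72340°.
Field: lon ⌊257.21539/20⌋ = 12 → M; lat ⌊118.72340/10⌋ = 11 → L.
Square: lon ⌊17.21539/2⌋ = 8; lat ⌊8.72340/1⌋ = 8.
Subsquare: lon ⌊1.21539/0.0833333⌋ = 14 → o; lat ⌊0.72340/0.0416667⌋ = 17 → r.
Extended square: lon ⌊0.04872/0.00833333⌋ = 5; lat ⌊0.01507/0.00416667⌋ = 3.

ML88or53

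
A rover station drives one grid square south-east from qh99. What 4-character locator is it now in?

Longitude square 9; +1 → 10, wraps to 0, carry into field.
Longitude field Q = 16; +1 → 17 = R.
Latitude square 9; −1 → 8.

RH08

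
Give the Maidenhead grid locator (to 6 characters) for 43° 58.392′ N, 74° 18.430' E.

Offset from 180°W / 90°S: lon 254.3072°, lat 133.9732°.
Field: lon ⌊254.3072/20⌋ = 12 → M; lat ⌊133.9732/10⌋ = 13 → N.
Square: lon ⌊14.3072/2⌋ = 7; lat ⌊3.9732/1⌋ = 3.
Subsquare: lon ⌊0.3072/0.0833333⌋ = 3 → d; lat ⌊0.9732/0.0416667⌋ = 23 → x.

MN73dx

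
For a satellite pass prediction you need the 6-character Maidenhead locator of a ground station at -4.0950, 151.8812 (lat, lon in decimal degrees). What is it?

QI55wv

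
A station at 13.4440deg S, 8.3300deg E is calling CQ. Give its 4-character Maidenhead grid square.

Offset from 180°W / 90°S: lon 188.33°, lat 76.56°.
Field: 188.33/20 → 9 → J, 76.56/10 → 7 → H; chars JH.
Square: 8.33/2 → 4, 6.56/1 → 6; chars 46.

JH46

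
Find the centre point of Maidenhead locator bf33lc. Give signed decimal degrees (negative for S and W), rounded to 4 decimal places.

Field B=1, F=5: +1·20° lon, +5·10° lat → SW at lon -160°, lat -40°.
Square 3, 3: +3·2° lon, +3·1° lat → SW at lon -154°, lat -37°.
Subsquare l=11, c=2: +11·0.0833333° lon, +2·0.0416667° lat → SW at lon -153.083°, lat -36.9167°.
Cell spans 0.0833333° lon × 0.0416667° lat. Centre is SW corner plus half of each.
latitude -36.8958, longitude -153.0417.

-36.8958, -153.0417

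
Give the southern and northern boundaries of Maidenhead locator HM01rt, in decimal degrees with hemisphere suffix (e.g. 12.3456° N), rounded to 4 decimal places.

31.7917° N, 31.8333° N

Field H=7, M=12: +7·20° lon, +12·10° lat → SW at lon -40°, lat 30°.
Square 0, 1: +0·2° lon, +1·1° lat → SW at lon -40°, lat 31°.
Subsquare r=17, t=19: +17·0.0833333° lon, +19·0.0416667° lat → SW at lon -38.5833°, lat 31.7917°.
Cell spans 0.0833333° lon × 0.0416667° lat.
south 31.7917° N, north 31.8333° N.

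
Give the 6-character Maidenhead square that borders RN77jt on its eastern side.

RN77kt

Longitude subsquare j = 9; +1 → 10 = k.
The latitude characters are unchanged.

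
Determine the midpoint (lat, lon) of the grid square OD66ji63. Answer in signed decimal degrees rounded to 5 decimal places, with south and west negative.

Field O=14, D=3: +14·20° lon, +3·10° lat → SW at lon 100°, lat -60°.
Square 6, 6: +6·2° lon, +6·1° lat → SW at lon 112°, lat -54°.
Subsquare j=9, i=8: +9·0.0833333° lon, +8·0.0416667° lat → SW at lon 112.75°, lat -53.6667°.
Extended square 6, 3: +6·0.00833333° lon, +3·0.00416667° lat → SW at lon 112.8°, lat -53.6542°.
Cell spans 0.00833333° lon × 0.00416667° lat. Centre is SW corner plus half of each.
latitude -53.65208, longitude 112.80417.

-53.65208, 112.80417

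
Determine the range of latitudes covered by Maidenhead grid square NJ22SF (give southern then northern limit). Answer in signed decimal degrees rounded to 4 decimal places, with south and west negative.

Field N=13, J=9: +13·20° lon, +9·10° lat → SW at lon 80°, lat 0°.
Square 2, 2: +2·2° lon, +2·1° lat → SW at lon 84°, lat 2°.
Subsquare s=18, f=5: +18·0.0833333° lon, +5·0.0416667° lat → SW at lon 85.5°, lat 2.20833°.
Cell spans 0.0833333° lon × 0.0416667° lat.
south 2.2083, north 2.2500.

2.2083, 2.2500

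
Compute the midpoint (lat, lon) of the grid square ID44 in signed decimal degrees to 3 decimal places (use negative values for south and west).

Field I=8, D=3: +8·20° lon, +3·10° lat → SW at lon -20°, lat -60°.
Square 4, 4: +4·2° lon, +4·1° lat → SW at lon -12°, lat -56°.
Cell spans 2° lon × 1° lat. Centre is SW corner plus half of each.
latitude -55.500, longitude -11.000.

-55.500, -11.000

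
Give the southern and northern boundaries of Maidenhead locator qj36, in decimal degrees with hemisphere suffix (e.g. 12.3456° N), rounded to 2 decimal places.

Field Q=16, J=9: +16·20° lon, +9·10° lat → SW at lon 140°, lat 0°.
Square 3, 6: +3·2° lon, +6·1° lat → SW at lon 146°, lat 6°.
Cell spans 2° lon × 1° lat.
south 6.00° N, north 7.00° N.

6.00° N, 7.00° N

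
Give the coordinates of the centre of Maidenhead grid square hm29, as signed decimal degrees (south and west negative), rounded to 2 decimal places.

Field H=7, M=12: +7·20° lon, +12·10° lat → SW at lon -40°, lat 30°.
Square 2, 9: +2·2° lon, +9·1° lat → SW at lon -36°, lat 39°.
Cell spans 2° lon × 1° lat. Centre is SW corner plus half of each.
latitude 39.50, longitude -35.00.

39.50, -35.00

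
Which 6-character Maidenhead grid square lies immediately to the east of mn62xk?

MN72ak

Longitude subsquare x = 23; +1 → 24, wraps to 0 = a, carry into square.
Longitude square 6; +1 → 7.
The latitude characters are unchanged.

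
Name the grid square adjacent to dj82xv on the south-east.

DJ92au

Longitude subsquare x = 23; +1 → 24, wraps to 0 = a, carry into square.
Longitude square 8; +1 → 9.
Latitude subsquare v = 21; −1 → 20 = u.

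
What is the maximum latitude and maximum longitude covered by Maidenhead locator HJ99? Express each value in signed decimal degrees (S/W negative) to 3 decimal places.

10.000, -20.000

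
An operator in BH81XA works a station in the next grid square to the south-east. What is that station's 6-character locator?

Longitude subsquare x = 23; +1 → 24, wraps to 0 = a, carry into square.
Longitude square 8; +1 → 9.
Latitude subsquare a = 0; −1 → -1, wraps to 23 = x, carry into square.
Latitude square 1; −1 → 0.

BH90ax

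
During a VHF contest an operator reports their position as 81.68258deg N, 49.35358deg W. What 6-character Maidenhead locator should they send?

GR51hq

Shift to the Maidenhead origin (180°W, 90°S): lon 130.6464, lat 171.6826.
Field (20°×10°, letters A–R): lon ⌊130.6464/20⌋ = 6 → G; lat ⌊171.6826/10⌋ = 17 → R.
Square (2°×1°, digits 0–9): lon ⌊10.6464/2⌋ = 5; lat ⌊1.6826/1⌋ = 1.
Subsquare (5′×2.5′, letters a–x): lon ⌊0.6464/0.0833333⌋ = 7 → h; lat ⌊0.6826/0.0416667⌋ = 16 → q.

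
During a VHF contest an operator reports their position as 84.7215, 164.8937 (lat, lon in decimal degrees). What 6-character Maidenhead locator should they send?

Offset from 180°W / 90°S: lon 344.8937°, lat 174.7215°.
Field: 344.8937/20 → 17 → R, 174.7215/10 → 17 → R; chars RR.
Square: 4.8937/2 → 2, 4.7215/1 → 4; chars 24.
Subsquare: 0.8937/0.0833333 → 10 → k, 0.7215/0.0416667 → 17 → r; chars kr.

RR24kr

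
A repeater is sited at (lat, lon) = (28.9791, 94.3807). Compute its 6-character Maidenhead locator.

NL78ex

Shift to the Maidenhead origin (180°W, 90°S): lon 274.3807, lat 118.9791.
Field: lon ⌊274.3807/20⌋ = 13 → N; lat ⌊118.9791/10⌋ = 11 → L.
Square: lon ⌊14.3807/2⌋ = 7; lat ⌊8.9791/1⌋ = 8.
Subsquare: lon ⌊0.3807/0.0833333⌋ = 4 → e; lat ⌊0.9791/0.0416667⌋ = 23 → x.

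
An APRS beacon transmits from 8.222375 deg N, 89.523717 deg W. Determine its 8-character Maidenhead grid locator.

EJ58ff73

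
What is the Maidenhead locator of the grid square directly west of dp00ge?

DP00fe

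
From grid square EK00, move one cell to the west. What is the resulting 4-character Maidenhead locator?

DK90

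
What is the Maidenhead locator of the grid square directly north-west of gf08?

FF99

Longitude square 0; −1 → -1, wraps to 9, carry into field.
Longitude field G = 6; −1 → 5 = F.
Latitude square 8; +1 → 9.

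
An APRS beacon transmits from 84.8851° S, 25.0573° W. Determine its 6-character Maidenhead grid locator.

Offset from 180°W / 90°S: lon 154.9427°, lat 5.1149°.
Field: lon ⌊154.9427/20⌋ = 7 → H; lat ⌊5.1149/10⌋ = 0 → A.
Square: lon ⌊14.9427/2⌋ = 7; lat ⌊5.1149/1⌋ = 5.
Subsquare: lon ⌊0.9427/0.0833333⌋ = 11 → l; lat ⌊0.1149/0.0416667⌋ = 2 → c.

HA75lc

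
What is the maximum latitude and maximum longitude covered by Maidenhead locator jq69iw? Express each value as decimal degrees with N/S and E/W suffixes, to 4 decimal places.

79.9583° N, 12.7500° E

Field J=9, Q=16: +9·20° lon, +16·10° lat → SW at lon 0°, lat 70°.
Square 6, 9: +6·2° lon, +9·1° lat → SW at lon 12°, lat 79°.
Subsquare i=8, w=22: +8·0.0833333° lon, +22·0.0416667° lat → SW at lon 12.6667°, lat 79.9167°.
Cell spans 0.0833333° lon × 0.0416667° lat. NE corner is SW corner plus one full cell.
latitude 79.9583° N, longitude 12.7500° E.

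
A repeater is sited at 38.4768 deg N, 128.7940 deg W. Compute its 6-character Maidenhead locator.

CM58ol

Offset from 180°W / 90°S: lon 51.2060°, lat 128.4768°.
Field: lon ⌊51.2060/20⌋ = 2 → C; lat ⌊128.4768/10⌋ = 12 → M.
Square: lon ⌊11.2060/2⌋ = 5; lat ⌊8.4768/1⌋ = 8.
Subsquare: lon ⌊1.2060/0.0833333⌋ = 14 → o; lat ⌊0.4768/0.0416667⌋ = 11 → l.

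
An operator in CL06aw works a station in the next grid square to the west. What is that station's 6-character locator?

BL96xw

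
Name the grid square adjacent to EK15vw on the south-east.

EK15wv

Longitude subsquare v = 21; +1 → 22 = w.
Latitude subsquare w = 22; −1 → 21 = v.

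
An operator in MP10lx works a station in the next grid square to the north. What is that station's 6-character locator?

MP11la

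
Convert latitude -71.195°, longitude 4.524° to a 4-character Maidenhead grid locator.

Offset from 180°W / 90°S: lon 184.52°, lat 18.81°.
Field (20°×10°, letters A–R): 184.52/20 → 9 → J, 18.81/10 → 1 → B; chars JB.
Square (2°×1°, digits 0–9): 4.52/2 → 2, 8.81/1 → 8; chars 28.

JB28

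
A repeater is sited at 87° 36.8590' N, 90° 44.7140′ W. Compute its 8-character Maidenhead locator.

ER47po07

Offset from 180°W / 90°S: lon 89.25477°, lat 177.61432°.
Field: lon ⌊89.25477/20⌋ = 4 → E; lat ⌊177.61432/10⌋ = 17 → R.
Square: lon ⌊9.25477/2⌋ = 4; lat ⌊7.61432/1⌋ = 7.
Subsquare: lon ⌊1.25477/0.0833333⌋ = 15 → p; lat ⌊0.61432/0.0416667⌋ = 14 → o.
Extended square: lon ⌊0.00477/0.00833333⌋ = 0; lat ⌊0.03098/0.00416667⌋ = 7.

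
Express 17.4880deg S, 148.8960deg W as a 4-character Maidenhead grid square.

BH52

Offset from 180°W / 90°S: lon 31.10°, lat 72.51°.
Field (20°×10°, letters A–R): lon ⌊31.10/20⌋ = 1 → B; lat ⌊72.51/10⌋ = 7 → H.
Square (2°×1°, digits 0–9): lon ⌊11.10/2⌋ = 5; lat ⌊2.51/1⌋ = 2.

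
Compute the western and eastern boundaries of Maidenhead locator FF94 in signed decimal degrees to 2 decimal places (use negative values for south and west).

Field F=5, F=5: +5·20° lon, +5·10° lat → SW at lon -80°, lat -40°.
Square 9, 4: +9·2° lon, +4·1° lat → SW at lon -62°, lat -36°.
Cell spans 2° lon × 1° lat.
west -62.00, east -60.00.

-62.00, -60.00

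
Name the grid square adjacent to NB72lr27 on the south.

NB72lr26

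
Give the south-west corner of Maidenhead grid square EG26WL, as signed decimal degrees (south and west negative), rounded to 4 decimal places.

Field E=4, G=6: +4·20° lon, +6·10° lat → SW at lon -100°, lat -30°.
Square 2, 6: +2·2° lon, +6·1° lat → SW at lon -96°, lat -24°.
Subsquare w=22, l=11: +22·0.0833333° lon, +11·0.0416667° lat → SW at lon -94.1667°, lat -23.5417°.
latitude -23.5417, longitude -94.1667.

-23.5417, -94.1667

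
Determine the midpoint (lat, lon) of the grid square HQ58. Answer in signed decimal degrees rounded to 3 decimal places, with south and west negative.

78.500, -29.000

Field H=7, Q=16: +7·20° lon, +16·10° lat → SW at lon -40°, lat 70°.
Square 5, 8: +5·2° lon, +8·1° lat → SW at lon -30°, lat 78°.
Cell spans 2° lon × 1° lat. Centre is SW corner plus half of each.
latitude 78.500, longitude -29.000.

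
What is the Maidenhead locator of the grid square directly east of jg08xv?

Longitude subsquare x = 23; +1 → 24, wraps to 0 = a, carry into square.
Longitude square 0; +1 → 1.
The latitude characters are unchanged.

JG18av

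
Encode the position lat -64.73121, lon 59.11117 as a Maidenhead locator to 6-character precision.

LC95ng

Add 180° to longitude and 90° to latitude: 239.1112, 25.2688.
Field (20°×10°, letters A–R): lon ⌊239.1112/20⌋ = 11 → L; lat ⌊25.2688/10⌋ = 2 → C.
Square (2°×1°, digits 0–9): lon ⌊19.1112/2⌋ = 9; lat ⌊5.2688/1⌋ = 5.
Subsquare (5′×2.5′, letters a–x): lon ⌊1.1112/0.0833333⌋ = 13 → n; lat ⌊0.2688/0.0416667⌋ = 6 → g.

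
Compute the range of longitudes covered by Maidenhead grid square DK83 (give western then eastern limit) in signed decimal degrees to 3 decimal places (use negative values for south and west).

-104.000, -102.000

Field D=3, K=10: +3·20° lon, +10·10° lat → SW at lon -120°, lat 10°.
Square 8, 3: +8·2° lon, +3·1° lat → SW at lon -104°, lat 13°.
Cell spans 2° lon × 1° lat.
west -104.000, east -102.000.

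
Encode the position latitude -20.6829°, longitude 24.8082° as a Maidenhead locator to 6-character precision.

KG29jh

Shift to the Maidenhead origin (180°W, 90°S): lon 204.8082, lat 69.3171.
Field (20°×10°, letters A–R): lon ⌊204.8082/20⌋ = 10 → K; lat ⌊69.3171/10⌋ = 6 → G.
Square (2°×1°, digits 0–9): lon ⌊4.8082/2⌋ = 2; lat ⌊9.3171/1⌋ = 9.
Subsquare (5′×2.5′, letters a–x): lon ⌊0.8082/0.0833333⌋ = 9 → j; lat ⌊0.3171/0.0416667⌋ = 7 → h.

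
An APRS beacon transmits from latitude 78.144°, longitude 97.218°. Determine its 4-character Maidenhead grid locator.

Add 180° to longitude and 90° to latitude: 277.22, 168.14.
Field (20°×10°, letters A–R): 277.22/20 → 13 → N, 168.14/10 → 16 → Q; chars NQ.
Square (2°×1°, digits 0–9): 17.22/2 → 8, 8.14/1 → 8; chars 88.

NQ88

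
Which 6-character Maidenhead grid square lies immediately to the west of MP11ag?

MP01xg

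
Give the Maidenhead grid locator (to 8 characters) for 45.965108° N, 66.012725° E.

MN35ax11

Add 180° to longitude and 90° to latitude: 246.01272, 135.96511.
Field: lon ⌊246.01272/20⌋ = 12 → M; lat ⌊135.96511/10⌋ = 13 → N.
Square: lon ⌊6.01272/2⌋ = 3; lat ⌊5.96511/1⌋ = 5.
Subsquare: lon ⌊0.01272/0.0833333⌋ = 0 → a; lat ⌊0.96511/0.0416667⌋ = 23 → x.
Extended square: lon ⌊0.01272/0.00833333⌋ = 1; lat ⌊0.00677/0.00416667⌋ = 1.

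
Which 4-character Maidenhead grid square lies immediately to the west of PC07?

OC97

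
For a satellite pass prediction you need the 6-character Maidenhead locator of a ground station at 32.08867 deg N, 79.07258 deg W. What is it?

FM02lc

Offset from 180°W / 90°S: lon 100.9274°, lat 122.0887°.
Field (20°×10°, letters A–R): lon ⌊100.9274/20⌋ = 5 → F; lat ⌊122.0887/10⌋ = 12 → M.
Square (2°×1°, digits 0–9): lon ⌊0.9274/2⌋ = 0; lat ⌊2.0887/1⌋ = 2.
Subsquare (5′×2.5′, letters a–x): lon ⌊0.9274/0.0833333⌋ = 11 → l; lat ⌊0.0887/0.0416667⌋ = 2 → c.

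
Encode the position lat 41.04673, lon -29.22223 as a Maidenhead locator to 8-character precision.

HN51jb31

Offset from 180°W / 90°S: lon 150.77777°, lat 131.04673°.
Field: lon ⌊150.77777/20⌋ = 7 → H; lat ⌊131.04673/10⌋ = 13 → N.
Square: lon ⌊10.77777/2⌋ = 5; lat ⌊1.04673/1⌋ = 1.
Subsquare: lon ⌊0.77777/0.0833333⌋ = 9 → j; lat ⌊0.04673/0.0416667⌋ = 1 → b.
Extended square: lon ⌊0.02777/0.00833333⌋ = 3; lat ⌊0.00506/0.00416667⌋ = 1.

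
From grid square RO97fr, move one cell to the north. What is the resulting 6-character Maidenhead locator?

RO97fs

Latitude subsquare r = 17; +1 → 18 = s.
The longitude characters are unchanged.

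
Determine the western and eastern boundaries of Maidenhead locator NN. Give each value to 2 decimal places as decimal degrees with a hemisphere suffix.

80.00° E, 100.00° E

Field N=13, N=13: +13·20° lon, +13·10° lat → SW at lon 80°, lat 40°.
Cell spans 20° lon × 10° lat.
west 80.00° E, east 100.00° E.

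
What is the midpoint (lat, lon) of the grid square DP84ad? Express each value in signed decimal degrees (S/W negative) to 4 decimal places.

Field D=3, P=15: +3·20° lon, +15·10° lat → SW at lon -120°, lat 60°.
Square 8, 4: +8·2° lon, +4·1° lat → SW at lon -104°, lat 64°.
Subsquare a=0, d=3: +0·0.0833333° lon, +3·0.0416667° lat → SW at lon -104°, lat 64.125°.
Cell spans 0.0833333° lon × 0.0416667° lat. Centre is SW corner plus half of each.
latitude 64.1458, longitude -103.9583.

64.1458, -103.9583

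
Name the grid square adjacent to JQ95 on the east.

Longitude square 9; +1 → 10, wraps to 0, carry into field.
Longitude field J = 9; +1 → 10 = K.
The latitude characters are unchanged.

KQ05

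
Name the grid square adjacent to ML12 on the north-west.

ML03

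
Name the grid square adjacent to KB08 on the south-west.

JB97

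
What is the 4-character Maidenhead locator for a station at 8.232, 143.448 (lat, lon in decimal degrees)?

Offset from 180°W / 90°S: lon 323.45°, lat 98.23°.
Field (20°×10°, letters A–R): 323.45/20 → 16 → Q, 98.23/10 → 9 → J; chars QJ.
Square (2°×1°, digits 0–9): 3.45/2 → 1, 8.23/1 → 8; chars 18.

QJ18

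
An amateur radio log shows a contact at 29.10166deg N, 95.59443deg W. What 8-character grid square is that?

EL29ec84

Offset from 180°W / 90°S: lon 84.40557°, lat 119.10166°.
Field: lon ⌊84.40557/20⌋ = 4 → E; lat ⌊119.10166/10⌋ = 11 → L.
Square: lon ⌊4.40557/2⌋ = 2; lat ⌊9.10166/1⌋ = 9.
Subsquare: lon ⌊0.40557/0.0833333⌋ = 4 → e; lat ⌊0.10166/0.0416667⌋ = 2 → c.
Extended square: lon ⌊0.07224/0.00833333⌋ = 8; lat ⌊0.01833/0.00416667⌋ = 4.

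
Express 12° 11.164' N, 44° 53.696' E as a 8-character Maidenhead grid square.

Offset from 180°W / 90°S: lon 224.89493°, lat 102.18607°.
Field (20°×10°, letters A–R): lon ⌊224.89493/20⌋ = 11 → L; lat ⌊102.18607/10⌋ = 10 → K.
Square (2°×1°, digits 0–9): lon ⌊4.89493/2⌋ = 2; lat ⌊2.18607/1⌋ = 2.
Subsquare (5′×2.5′, letters a–x): lon ⌊0.89493/0.0833333⌋ = 10 → k; lat ⌊0.18607/0.0416667⌋ = 4 → e.
Extended square (30″×15″, digits 0–9): lon ⌊0.06160/0.00833333⌋ = 7; lat ⌊0.01940/0.00416667⌋ = 4.

LK22ke74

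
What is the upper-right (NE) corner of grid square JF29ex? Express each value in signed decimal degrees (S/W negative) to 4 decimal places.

-30.0000, 4.4167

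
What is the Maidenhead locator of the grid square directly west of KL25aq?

KL15xq

Longitude subsquare a = 0; −1 → -1, wraps to 23 = x, carry into square.
Longitude square 2; −1 → 1.
The latitude characters are unchanged.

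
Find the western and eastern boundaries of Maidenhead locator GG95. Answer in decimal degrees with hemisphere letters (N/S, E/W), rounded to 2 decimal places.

42.00° W, 40.00° W

Field G=6, G=6: +6·20° lon, +6·10° lat → SW at lon -60°, lat -30°.
Square 9, 5: +9·2° lon, +5·1° lat → SW at lon -42°, lat -25°.
Cell spans 2° lon × 1° lat.
west 42.00° W, east 40.00° W.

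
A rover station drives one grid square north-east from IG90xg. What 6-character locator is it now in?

Longitude subsquare x = 23; +1 → 24, wraps to 0 = a, carry into square.
Longitude square 9; +1 → 10, wraps to 0, carry into field.
Longitude field I = 8; +1 → 9 = J.
Latitude subsquare g = 6; +1 → 7 = h.

JG00ah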